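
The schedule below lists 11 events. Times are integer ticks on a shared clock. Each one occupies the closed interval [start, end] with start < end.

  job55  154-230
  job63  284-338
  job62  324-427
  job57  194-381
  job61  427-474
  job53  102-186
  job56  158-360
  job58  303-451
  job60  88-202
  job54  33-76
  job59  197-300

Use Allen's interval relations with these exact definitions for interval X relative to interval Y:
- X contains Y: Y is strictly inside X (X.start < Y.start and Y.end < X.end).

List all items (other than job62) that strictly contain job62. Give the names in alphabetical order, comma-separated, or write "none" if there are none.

job58

Target job62 = [324, 427].
job53 [102, 186] → before → no.
job54 [33, 76] → before → no.
job55 [154, 230] → before → no.
job56 [158, 360] → overlaps → no.
job57 [194, 381] → overlaps → no.
job58 [303, 451] → contains → yes.
job59 [197, 300] → before → no.
job60 [88, 202] → before → no.
job61 [427, 474] → met-by → no.
job63 [284, 338] → overlaps → no.
Result: job58.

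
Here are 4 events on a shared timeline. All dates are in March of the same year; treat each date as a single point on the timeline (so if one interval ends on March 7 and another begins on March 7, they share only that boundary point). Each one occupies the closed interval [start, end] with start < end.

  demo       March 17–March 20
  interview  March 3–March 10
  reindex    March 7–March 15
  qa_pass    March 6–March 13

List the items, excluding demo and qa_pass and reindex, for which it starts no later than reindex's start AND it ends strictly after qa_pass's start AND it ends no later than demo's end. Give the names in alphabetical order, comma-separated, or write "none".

Conditions: its start is no later than reindex's start (X.start <= March 7) AND its end is strictly after qa_pass's start (X.end > March 6) AND its end is no later than demo's end (X.end <= March 20).
interview: start March 3 <= March 7? ✓; end March 10 > March 6? ✓; end March 10 <= March 20? ✓ → yes.
Result: interview.

interview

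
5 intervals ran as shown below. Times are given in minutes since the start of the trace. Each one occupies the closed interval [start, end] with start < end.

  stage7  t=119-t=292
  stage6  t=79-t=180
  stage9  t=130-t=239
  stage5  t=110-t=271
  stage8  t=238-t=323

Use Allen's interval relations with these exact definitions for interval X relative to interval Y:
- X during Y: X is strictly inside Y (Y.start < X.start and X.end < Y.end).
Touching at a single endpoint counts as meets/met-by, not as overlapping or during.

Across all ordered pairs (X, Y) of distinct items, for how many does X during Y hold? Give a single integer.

Checking all 20 ordered pairs for relation 'during'; matching pairs in alphabetical order:
(stage9, stage5): stage9 during stage5 ✓
(stage9, stage7): stage9 during stage7 ✓
Count: 2.

2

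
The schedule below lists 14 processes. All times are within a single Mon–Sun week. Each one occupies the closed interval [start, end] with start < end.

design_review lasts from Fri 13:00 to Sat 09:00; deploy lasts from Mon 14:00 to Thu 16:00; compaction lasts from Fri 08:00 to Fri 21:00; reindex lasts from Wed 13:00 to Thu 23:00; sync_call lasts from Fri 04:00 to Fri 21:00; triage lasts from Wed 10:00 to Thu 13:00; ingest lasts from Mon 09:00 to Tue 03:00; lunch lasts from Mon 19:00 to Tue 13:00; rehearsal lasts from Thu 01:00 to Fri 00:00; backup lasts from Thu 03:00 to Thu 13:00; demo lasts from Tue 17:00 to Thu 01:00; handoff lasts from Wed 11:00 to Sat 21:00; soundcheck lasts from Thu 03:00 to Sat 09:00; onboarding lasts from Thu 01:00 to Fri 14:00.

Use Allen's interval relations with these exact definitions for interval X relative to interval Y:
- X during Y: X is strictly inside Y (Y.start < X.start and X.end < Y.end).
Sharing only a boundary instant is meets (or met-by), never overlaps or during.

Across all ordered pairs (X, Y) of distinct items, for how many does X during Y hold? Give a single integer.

17

Checking all 182 ordered pairs for relation 'during'; matching pairs in alphabetical order:
(backup, deploy): backup during deploy ✓
(backup, handoff): backup during handoff ✓
(backup, onboarding): backup during onboarding ✓
(backup, rehearsal): backup during rehearsal ✓
(backup, reindex): backup during reindex ✓
(compaction, handoff): compaction during handoff ✓
(compaction, soundcheck): compaction during soundcheck ✓
(demo, deploy): demo during deploy ✓
(design_review, handoff): design_review during handoff ✓
(lunch, deploy): lunch during deploy ✓
(onboarding, handoff): onboarding during handoff ✓
(rehearsal, handoff): rehearsal during handoff ✓
(reindex, handoff): reindex during handoff ✓
(soundcheck, handoff): soundcheck during handoff ✓
(sync_call, handoff): sync_call during handoff ✓
(sync_call, soundcheck): sync_call during soundcheck ✓
(triage, deploy): triage during deploy ✓
Count: 17.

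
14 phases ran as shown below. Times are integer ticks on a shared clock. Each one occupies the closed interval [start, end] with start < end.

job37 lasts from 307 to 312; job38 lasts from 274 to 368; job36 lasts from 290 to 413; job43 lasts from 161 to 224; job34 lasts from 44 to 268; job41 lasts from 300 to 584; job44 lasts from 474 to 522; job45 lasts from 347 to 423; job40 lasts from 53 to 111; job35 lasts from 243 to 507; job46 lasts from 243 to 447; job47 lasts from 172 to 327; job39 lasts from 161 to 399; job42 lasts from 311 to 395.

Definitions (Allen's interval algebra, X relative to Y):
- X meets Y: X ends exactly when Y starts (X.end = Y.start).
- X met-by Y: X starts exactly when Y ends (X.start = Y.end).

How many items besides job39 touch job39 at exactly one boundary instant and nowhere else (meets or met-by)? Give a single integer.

0

Target job39 = [161, 399].
job34 [44, 268] → overlaps → no.
job35 [243, 507] → overlapped-by → no.
job36 [290, 413] → overlapped-by → no.
job37 [307, 312] → during → no.
job38 [274, 368] → during → no.
job40 [53, 111] → before → no.
job41 [300, 584] → overlapped-by → no.
job42 [311, 395] → during → no.
job43 [161, 224] → starts → no.
job44 [474, 522] → after → no.
job45 [347, 423] → overlapped-by → no.
job46 [243, 447] → overlapped-by → no.
job47 [172, 327] → during → no.
Total: 0.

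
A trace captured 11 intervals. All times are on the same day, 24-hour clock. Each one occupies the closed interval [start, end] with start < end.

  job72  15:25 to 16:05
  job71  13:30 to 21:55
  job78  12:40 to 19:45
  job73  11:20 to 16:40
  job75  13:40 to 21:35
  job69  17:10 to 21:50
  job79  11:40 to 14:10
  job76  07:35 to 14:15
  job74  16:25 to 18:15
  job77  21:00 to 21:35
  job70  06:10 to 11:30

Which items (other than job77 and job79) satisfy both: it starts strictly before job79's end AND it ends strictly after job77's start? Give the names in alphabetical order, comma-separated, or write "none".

Conditions: its start is strictly before job79's end (X.start < 14:10) AND its end is strictly after job77's start (X.end > 21:00).
job69: start 17:10 < 14:10? ✗; end 21:50 > 21:00? ✓ → no.
job70: start 06:10 < 14:10? ✓; end 11:30 > 21:00? ✗ → no.
job71: start 13:30 < 14:10? ✓; end 21:55 > 21:00? ✓ → yes.
job72: start 15:25 < 14:10? ✗; end 16:05 > 21:00? ✗ → no.
job73: start 11:20 < 14:10? ✓; end 16:40 > 21:00? ✗ → no.
job74: start 16:25 < 14:10? ✗; end 18:15 > 21:00? ✗ → no.
job75: start 13:40 < 14:10? ✓; end 21:35 > 21:00? ✓ → yes.
job76: start 07:35 < 14:10? ✓; end 14:15 > 21:00? ✗ → no.
job78: start 12:40 < 14:10? ✓; end 19:45 > 21:00? ✗ → no.
Result: job71, job75.

job71, job75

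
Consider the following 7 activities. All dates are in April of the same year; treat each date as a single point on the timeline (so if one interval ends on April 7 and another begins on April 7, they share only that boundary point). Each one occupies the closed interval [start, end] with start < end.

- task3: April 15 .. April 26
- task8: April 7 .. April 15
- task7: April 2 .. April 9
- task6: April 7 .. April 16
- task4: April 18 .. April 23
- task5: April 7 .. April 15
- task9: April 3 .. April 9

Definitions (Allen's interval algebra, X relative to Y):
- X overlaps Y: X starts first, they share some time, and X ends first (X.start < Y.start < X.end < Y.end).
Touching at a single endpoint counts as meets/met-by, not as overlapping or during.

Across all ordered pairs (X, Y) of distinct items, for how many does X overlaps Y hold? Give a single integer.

Checking all 42 ordered pairs for relation 'overlaps'; matching pairs in alphabetical order:
(task6, task3): task6 overlaps task3 ✓
(task7, task5): task7 overlaps task5 ✓
(task7, task6): task7 overlaps task6 ✓
(task7, task8): task7 overlaps task8 ✓
(task9, task5): task9 overlaps task5 ✓
(task9, task6): task9 overlaps task6 ✓
(task9, task8): task9 overlaps task8 ✓
Count: 7.

7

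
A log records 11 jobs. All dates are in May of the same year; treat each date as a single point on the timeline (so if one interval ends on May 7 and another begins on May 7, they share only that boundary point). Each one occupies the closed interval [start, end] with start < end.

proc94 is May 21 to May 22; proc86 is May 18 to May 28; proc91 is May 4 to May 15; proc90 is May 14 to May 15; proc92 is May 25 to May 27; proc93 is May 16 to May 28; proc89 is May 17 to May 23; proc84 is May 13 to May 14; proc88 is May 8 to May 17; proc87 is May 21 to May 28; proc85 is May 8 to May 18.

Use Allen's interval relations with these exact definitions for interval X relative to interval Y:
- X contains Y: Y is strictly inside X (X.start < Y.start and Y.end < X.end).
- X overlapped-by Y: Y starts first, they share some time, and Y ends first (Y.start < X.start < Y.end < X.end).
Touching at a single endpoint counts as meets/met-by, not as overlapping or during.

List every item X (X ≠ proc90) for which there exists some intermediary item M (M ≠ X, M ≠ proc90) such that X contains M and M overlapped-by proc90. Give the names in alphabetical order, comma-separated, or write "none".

Target proc90 = [May 14, May 15].
Intermediaries M with M overlapped-by proc90: none.
Union: none.

none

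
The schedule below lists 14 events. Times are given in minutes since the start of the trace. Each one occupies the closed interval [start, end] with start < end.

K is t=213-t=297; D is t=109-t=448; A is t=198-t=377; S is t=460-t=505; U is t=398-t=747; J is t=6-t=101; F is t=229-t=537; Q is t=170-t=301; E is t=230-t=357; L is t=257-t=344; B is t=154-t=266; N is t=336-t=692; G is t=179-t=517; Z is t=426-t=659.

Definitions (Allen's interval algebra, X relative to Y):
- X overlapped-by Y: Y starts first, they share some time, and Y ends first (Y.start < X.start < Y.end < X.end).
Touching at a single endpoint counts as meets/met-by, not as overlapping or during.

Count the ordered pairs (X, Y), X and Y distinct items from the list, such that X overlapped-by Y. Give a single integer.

32

Checking all 182 ordered pairs for relation 'overlapped-by'; matching pairs in alphabetical order:
(A, B): A overlapped-by B ✓
(A, Q): A overlapped-by Q ✓
(E, B): E overlapped-by B ✓
(E, K): E overlapped-by K ✓
(E, Q): E overlapped-by Q ✓
(F, A): F overlapped-by A ✓
(F, B): F overlapped-by B ✓
(F, D): F overlapped-by D ✓
(F, G): F overlapped-by G ✓
(F, K): F overlapped-by K ✓
(F, Q): F overlapped-by Q ✓
(G, B): G overlapped-by B ✓
(G, D): G overlapped-by D ✓
(G, Q): G overlapped-by Q ✓
(K, B): K overlapped-by B ✓
(L, B): L overlapped-by B ✓
(L, K): L overlapped-by K ✓
(L, Q): L overlapped-by Q ✓
(N, A): N overlapped-by A ✓
(N, D): N overlapped-by D ✓
(N, E): N overlapped-by E ✓
(N, F): N overlapped-by F ✓
(N, G): N overlapped-by G ✓
(N, L): N overlapped-by L ✓
... plus 8 further pairs not listed.
Count: 32.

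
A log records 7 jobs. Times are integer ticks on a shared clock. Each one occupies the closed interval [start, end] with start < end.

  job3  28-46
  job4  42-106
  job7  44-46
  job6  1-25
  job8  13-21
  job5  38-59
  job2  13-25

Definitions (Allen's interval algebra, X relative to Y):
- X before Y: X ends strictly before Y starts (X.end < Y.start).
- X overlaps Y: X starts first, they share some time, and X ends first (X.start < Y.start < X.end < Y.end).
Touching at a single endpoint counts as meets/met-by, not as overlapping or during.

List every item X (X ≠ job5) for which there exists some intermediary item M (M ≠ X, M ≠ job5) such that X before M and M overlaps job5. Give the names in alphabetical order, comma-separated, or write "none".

Target job5 = [38, 59].
Intermediaries M with M overlaps job5: job3.
Via job3 — items with X before job3: job2, job6, job8.
Union: job2, job6, job8.

job2, job6, job8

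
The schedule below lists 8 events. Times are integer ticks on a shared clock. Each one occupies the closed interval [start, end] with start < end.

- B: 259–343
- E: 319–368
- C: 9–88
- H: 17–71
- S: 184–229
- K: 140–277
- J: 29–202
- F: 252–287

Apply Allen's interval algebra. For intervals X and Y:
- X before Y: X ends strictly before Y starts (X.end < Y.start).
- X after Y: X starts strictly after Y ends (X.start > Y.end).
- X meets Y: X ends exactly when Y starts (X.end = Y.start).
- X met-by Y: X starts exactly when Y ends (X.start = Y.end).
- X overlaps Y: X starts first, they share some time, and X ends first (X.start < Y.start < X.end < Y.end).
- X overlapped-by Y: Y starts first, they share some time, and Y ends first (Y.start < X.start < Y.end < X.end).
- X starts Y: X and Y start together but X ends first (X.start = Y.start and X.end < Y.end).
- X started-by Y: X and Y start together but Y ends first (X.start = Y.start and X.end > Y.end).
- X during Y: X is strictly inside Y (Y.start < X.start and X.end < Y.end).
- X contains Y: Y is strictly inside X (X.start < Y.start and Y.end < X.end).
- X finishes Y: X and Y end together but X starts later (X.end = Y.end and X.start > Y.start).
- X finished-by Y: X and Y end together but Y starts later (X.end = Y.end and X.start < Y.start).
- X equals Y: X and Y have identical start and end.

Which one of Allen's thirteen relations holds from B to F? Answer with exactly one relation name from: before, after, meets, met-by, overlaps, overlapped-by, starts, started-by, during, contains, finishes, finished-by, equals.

B = [259, 343]; F = [252, 287].
Compare endpoints: B.start > F.start, B.start < F.end, B.end > F.start, B.end > F.end.
That pattern is 'overlapped-by'.

overlapped-by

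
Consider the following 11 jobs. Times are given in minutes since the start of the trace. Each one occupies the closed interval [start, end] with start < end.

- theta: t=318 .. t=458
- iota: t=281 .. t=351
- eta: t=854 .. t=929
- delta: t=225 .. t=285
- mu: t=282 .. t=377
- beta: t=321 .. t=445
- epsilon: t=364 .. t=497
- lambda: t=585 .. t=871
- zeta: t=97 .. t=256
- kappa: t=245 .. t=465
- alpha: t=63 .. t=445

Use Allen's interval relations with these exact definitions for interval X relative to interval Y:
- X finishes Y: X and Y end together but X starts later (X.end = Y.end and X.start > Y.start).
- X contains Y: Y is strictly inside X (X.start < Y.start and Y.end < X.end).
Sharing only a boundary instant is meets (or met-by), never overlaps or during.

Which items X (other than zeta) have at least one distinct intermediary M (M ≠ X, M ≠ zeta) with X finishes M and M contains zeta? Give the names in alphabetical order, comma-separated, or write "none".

Target zeta = [t=97, t=256].
Intermediaries M with M contains zeta: alpha.
Via alpha — items with X finishes alpha: beta.
Union: beta.

beta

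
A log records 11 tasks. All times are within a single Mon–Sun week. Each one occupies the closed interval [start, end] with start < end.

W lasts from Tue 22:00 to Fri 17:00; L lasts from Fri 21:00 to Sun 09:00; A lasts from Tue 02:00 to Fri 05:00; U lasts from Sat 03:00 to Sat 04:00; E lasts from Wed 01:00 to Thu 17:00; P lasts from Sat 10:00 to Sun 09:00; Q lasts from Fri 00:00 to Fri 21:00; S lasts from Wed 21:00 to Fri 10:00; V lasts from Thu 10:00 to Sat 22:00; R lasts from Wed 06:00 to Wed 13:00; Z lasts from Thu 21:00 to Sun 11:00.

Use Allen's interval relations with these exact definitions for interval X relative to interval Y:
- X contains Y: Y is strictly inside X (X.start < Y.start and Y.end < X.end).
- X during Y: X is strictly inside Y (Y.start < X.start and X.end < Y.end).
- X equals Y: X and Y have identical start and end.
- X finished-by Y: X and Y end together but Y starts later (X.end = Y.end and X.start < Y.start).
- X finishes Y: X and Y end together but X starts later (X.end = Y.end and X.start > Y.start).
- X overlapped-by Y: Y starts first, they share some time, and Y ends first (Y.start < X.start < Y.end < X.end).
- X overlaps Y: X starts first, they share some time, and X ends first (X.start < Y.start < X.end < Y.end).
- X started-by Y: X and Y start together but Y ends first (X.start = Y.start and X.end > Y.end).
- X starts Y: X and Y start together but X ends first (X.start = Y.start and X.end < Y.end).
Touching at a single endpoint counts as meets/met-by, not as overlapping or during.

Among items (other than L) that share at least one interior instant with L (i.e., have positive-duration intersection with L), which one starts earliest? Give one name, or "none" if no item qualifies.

Target L = [Fri 21:00, Sun 09:00].
A [Tue 02:00, Fri 05:00] → before → excluded.
E [Wed 01:00, Thu 17:00] → before → excluded.
P [Sat 10:00, Sun 09:00] → finishes → candidate.
Q [Fri 00:00, Fri 21:00] → meets → excluded.
R [Wed 06:00, Wed 13:00] → before → excluded.
S [Wed 21:00, Fri 10:00] → before → excluded.
U [Sat 03:00, Sat 04:00] → during → candidate.
V [Thu 10:00, Sat 22:00] → overlaps → candidate.
W [Tue 22:00, Fri 17:00] → before → excluded.
Z [Thu 21:00, Sun 11:00] → contains → candidate.
Among candidates, earliest start is Thu 10:00 → V.

V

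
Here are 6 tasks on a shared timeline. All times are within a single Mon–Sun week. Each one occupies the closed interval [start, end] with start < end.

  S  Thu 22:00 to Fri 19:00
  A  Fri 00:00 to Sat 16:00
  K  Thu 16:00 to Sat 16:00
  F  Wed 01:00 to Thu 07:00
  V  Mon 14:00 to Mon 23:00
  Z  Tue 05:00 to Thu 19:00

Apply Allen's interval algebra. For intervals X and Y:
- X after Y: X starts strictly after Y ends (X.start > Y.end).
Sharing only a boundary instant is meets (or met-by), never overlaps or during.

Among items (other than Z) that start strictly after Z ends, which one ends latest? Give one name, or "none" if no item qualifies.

A

Target Z = [Tue 05:00, Thu 19:00].
A [Fri 00:00, Sat 16:00] → after → candidate.
F [Wed 01:00, Thu 07:00] → during → excluded.
K [Thu 16:00, Sat 16:00] → overlapped-by → excluded.
S [Thu 22:00, Fri 19:00] → after → candidate.
V [Mon 14:00, Mon 23:00] → before → excluded.
Among candidates, latest end is Sat 16:00 → A.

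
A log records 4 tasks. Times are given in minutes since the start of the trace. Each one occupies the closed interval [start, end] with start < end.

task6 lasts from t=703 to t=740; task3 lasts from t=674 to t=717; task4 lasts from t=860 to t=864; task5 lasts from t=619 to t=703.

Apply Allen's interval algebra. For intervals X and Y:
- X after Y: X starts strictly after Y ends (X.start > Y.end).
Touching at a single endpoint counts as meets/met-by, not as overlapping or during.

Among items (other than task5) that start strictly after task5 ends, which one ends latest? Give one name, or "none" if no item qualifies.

task4

Target task5 = [t=619, t=703].
task3 [t=674, t=717] → overlapped-by → excluded.
task4 [t=860, t=864] → after → candidate.
task6 [t=703, t=740] → met-by → excluded.
Among candidates, latest end is t=864 → task4.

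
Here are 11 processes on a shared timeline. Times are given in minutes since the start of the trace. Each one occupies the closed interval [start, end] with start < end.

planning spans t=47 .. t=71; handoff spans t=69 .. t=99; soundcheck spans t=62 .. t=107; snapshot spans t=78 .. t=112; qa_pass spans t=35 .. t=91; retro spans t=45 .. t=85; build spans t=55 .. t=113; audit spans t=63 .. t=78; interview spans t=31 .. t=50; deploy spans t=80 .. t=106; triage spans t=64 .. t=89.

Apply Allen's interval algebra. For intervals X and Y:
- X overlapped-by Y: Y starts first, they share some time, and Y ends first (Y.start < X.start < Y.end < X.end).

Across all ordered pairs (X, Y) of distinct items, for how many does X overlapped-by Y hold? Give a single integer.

Checking all 110 ordered pairs for relation 'overlapped-by'; matching pairs in alphabetical order:
(audit, planning): audit overlapped-by planning ✓
(build, planning): build overlapped-by planning ✓
(build, qa_pass): build overlapped-by qa_pass ✓
(build, retro): build overlapped-by retro ✓
(deploy, handoff): deploy overlapped-by handoff ✓
(deploy, qa_pass): deploy overlapped-by qa_pass ✓
(deploy, retro): deploy overlapped-by retro ✓
(deploy, triage): deploy overlapped-by triage ✓
(handoff, audit): handoff overlapped-by audit ✓
(handoff, planning): handoff overlapped-by planning ✓
(handoff, qa_pass): handoff overlapped-by qa_pass ✓
(handoff, retro): handoff overlapped-by retro ✓
(handoff, triage): handoff overlapped-by triage ✓
(planning, interview): planning overlapped-by interview ✓
(qa_pass, interview): qa_pass overlapped-by interview ✓
(retro, interview): retro overlapped-by interview ✓
(snapshot, handoff): snapshot overlapped-by handoff ✓
(snapshot, qa_pass): snapshot overlapped-by qa_pass ✓
(snapshot, retro): snapshot overlapped-by retro ✓
(snapshot, soundcheck): snapshot overlapped-by soundcheck ✓
(snapshot, triage): snapshot overlapped-by triage ✓
(soundcheck, planning): soundcheck overlapped-by planning ✓
(soundcheck, qa_pass): soundcheck overlapped-by qa_pass ✓
(soundcheck, retro): soundcheck overlapped-by retro ✓
... plus 3 further pairs not listed.
Count: 27.

27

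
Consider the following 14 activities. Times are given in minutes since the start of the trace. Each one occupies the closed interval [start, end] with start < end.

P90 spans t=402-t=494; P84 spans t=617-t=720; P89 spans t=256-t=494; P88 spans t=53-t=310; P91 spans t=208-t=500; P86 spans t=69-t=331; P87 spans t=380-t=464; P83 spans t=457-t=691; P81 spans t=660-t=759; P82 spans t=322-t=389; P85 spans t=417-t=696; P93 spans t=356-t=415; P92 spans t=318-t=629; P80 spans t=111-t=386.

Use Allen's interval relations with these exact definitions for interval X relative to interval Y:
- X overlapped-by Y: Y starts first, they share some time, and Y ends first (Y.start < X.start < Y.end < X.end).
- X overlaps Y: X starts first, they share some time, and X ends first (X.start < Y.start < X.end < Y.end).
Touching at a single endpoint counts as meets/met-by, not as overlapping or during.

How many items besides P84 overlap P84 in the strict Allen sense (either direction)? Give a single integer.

Target P84 = [t=617, t=720].
P80 [t=111, t=386] → before → no.
P81 [t=660, t=759] → overlapped-by → counts.
P82 [t=322, t=389] → before → no.
P83 [t=457, t=691] → overlaps → counts.
P85 [t=417, t=696] → overlaps → counts.
P86 [t=69, t=331] → before → no.
P87 [t=380, t=464] → before → no.
P88 [t=53, t=310] → before → no.
P89 [t=256, t=494] → before → no.
P90 [t=402, t=494] → before → no.
P91 [t=208, t=500] → before → no.
P92 [t=318, t=629] → overlaps → counts.
P93 [t=356, t=415] → before → no.
Total: 4.

4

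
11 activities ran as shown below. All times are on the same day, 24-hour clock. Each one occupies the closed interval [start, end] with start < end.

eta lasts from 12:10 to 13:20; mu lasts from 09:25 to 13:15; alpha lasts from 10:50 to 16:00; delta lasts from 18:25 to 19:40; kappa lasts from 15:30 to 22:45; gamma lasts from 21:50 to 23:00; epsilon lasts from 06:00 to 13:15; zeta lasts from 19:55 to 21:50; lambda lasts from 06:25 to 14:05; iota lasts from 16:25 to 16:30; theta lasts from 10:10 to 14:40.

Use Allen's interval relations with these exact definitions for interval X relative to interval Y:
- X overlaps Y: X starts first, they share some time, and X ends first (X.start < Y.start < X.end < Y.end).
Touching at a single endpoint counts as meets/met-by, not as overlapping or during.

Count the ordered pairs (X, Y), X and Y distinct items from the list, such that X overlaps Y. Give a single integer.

12

Checking all 110 ordered pairs for relation 'overlaps'; matching pairs in alphabetical order:
(alpha, kappa): alpha overlaps kappa ✓
(epsilon, alpha): epsilon overlaps alpha ✓
(epsilon, eta): epsilon overlaps eta ✓
(epsilon, lambda): epsilon overlaps lambda ✓
(epsilon, theta): epsilon overlaps theta ✓
(kappa, gamma): kappa overlaps gamma ✓
(lambda, alpha): lambda overlaps alpha ✓
(lambda, theta): lambda overlaps theta ✓
(mu, alpha): mu overlaps alpha ✓
(mu, eta): mu overlaps eta ✓
(mu, theta): mu overlaps theta ✓
(theta, alpha): theta overlaps alpha ✓
Count: 12.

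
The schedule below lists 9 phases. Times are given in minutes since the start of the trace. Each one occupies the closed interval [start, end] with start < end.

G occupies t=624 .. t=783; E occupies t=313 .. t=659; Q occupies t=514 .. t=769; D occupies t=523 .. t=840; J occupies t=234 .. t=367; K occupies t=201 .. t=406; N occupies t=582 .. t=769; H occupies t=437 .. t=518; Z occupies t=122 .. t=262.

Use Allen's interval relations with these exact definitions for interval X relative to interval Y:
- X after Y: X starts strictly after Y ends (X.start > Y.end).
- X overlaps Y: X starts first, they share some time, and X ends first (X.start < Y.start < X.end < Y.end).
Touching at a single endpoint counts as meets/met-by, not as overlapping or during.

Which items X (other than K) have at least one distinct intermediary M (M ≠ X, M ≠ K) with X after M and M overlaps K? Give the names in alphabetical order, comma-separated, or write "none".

D, E, G, H, N, Q

Target K = [t=201, t=406].
Intermediaries M with M overlaps K: Z.
Via Z — items with X after Z: D, E, G, H, N, Q.
Union: D, E, G, H, N, Q.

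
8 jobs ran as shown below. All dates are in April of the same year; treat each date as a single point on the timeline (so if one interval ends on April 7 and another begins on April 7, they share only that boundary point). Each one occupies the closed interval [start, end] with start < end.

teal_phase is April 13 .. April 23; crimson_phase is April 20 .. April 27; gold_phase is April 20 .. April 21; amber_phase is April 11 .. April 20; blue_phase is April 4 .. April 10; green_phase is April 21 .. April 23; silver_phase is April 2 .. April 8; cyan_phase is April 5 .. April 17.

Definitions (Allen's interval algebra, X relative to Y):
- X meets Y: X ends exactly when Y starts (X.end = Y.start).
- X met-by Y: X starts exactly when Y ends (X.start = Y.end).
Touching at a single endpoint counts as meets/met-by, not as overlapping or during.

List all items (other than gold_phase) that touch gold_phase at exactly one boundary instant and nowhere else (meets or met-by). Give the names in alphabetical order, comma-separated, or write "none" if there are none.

amber_phase, green_phase

Target gold_phase = [April 20, April 21].
amber_phase [April 11, April 20] → meets → yes.
blue_phase [April 4, April 10] → before → no.
crimson_phase [April 20, April 27] → started-by → no.
cyan_phase [April 5, April 17] → before → no.
green_phase [April 21, April 23] → met-by → yes.
silver_phase [April 2, April 8] → before → no.
teal_phase [April 13, April 23] → contains → no.
Result: amber_phase, green_phase.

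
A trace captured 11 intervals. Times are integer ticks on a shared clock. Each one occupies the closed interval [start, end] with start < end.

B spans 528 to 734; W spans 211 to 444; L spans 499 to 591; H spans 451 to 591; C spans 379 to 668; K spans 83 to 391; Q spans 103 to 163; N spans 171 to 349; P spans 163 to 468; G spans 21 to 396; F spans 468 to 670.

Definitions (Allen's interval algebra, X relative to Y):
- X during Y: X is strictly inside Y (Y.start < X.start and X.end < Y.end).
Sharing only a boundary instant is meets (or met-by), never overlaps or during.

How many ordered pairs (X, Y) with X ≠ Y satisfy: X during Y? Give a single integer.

Checking all 110 ordered pairs for relation 'during'; matching pairs in alphabetical order:
(H, C): H during C ✓
(K, G): K during G ✓
(L, C): L during C ✓
(L, F): L during F ✓
(N, G): N during G ✓
(N, K): N during K ✓
(N, P): N during P ✓
(Q, G): Q during G ✓
(Q, K): Q during K ✓
(W, P): W during P ✓
Count: 10.

10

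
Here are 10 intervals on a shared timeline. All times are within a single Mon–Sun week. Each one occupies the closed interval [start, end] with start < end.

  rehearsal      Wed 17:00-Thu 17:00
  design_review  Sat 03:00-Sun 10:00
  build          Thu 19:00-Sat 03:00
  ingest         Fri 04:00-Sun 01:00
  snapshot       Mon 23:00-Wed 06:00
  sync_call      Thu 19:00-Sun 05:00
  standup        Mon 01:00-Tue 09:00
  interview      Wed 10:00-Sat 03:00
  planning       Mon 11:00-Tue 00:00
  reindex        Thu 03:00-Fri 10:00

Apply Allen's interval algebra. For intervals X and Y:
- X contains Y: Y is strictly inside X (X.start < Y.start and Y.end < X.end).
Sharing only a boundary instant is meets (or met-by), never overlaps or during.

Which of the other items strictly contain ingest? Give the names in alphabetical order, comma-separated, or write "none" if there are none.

sync_call

Target ingest = [Fri 04:00, Sun 01:00].
build [Thu 19:00, Sat 03:00] → overlaps → no.
design_review [Sat 03:00, Sun 10:00] → overlapped-by → no.
interview [Wed 10:00, Sat 03:00] → overlaps → no.
planning [Mon 11:00, Tue 00:00] → before → no.
rehearsal [Wed 17:00, Thu 17:00] → before → no.
reindex [Thu 03:00, Fri 10:00] → overlaps → no.
snapshot [Mon 23:00, Wed 06:00] → before → no.
standup [Mon 01:00, Tue 09:00] → before → no.
sync_call [Thu 19:00, Sun 05:00] → contains → yes.
Result: sync_call.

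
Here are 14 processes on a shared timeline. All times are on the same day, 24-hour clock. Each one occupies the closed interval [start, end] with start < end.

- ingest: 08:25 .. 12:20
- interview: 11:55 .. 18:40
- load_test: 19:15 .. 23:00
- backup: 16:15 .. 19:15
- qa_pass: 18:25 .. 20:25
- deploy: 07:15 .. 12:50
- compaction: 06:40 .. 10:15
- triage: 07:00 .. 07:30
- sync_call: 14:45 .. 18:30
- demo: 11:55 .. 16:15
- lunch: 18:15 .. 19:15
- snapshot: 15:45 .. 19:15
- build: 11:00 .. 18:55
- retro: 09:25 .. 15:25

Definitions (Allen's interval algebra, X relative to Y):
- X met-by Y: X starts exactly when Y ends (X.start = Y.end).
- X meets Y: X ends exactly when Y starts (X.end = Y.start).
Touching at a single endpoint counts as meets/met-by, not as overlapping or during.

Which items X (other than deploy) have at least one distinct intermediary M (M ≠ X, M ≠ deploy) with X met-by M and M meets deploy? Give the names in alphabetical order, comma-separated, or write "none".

Target deploy = [07:15, 12:50].
Intermediaries M with M meets deploy: none.
Union: none.

none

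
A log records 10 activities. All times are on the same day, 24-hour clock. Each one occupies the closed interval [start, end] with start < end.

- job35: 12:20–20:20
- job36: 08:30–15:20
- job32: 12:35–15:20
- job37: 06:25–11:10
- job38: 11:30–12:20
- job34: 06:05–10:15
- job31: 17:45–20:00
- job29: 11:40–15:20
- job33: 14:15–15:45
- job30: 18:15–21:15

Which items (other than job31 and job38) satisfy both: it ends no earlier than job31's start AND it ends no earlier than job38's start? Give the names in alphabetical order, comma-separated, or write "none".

job30, job35

Conditions: its end is no earlier than job31's start (X.end >= 17:45) AND its end is no earlier than job38's start (X.end >= 11:30).
job29: end 15:20 >= 17:45? ✗; end 15:20 >= 11:30? ✓ → no.
job30: end 21:15 >= 17:45? ✓; end 21:15 >= 11:30? ✓ → yes.
job32: end 15:20 >= 17:45? ✗; end 15:20 >= 11:30? ✓ → no.
job33: end 15:45 >= 17:45? ✗; end 15:45 >= 11:30? ✓ → no.
job34: end 10:15 >= 17:45? ✗; end 10:15 >= 11:30? ✗ → no.
job35: end 20:20 >= 17:45? ✓; end 20:20 >= 11:30? ✓ → yes.
job36: end 15:20 >= 17:45? ✗; end 15:20 >= 11:30? ✓ → no.
job37: end 11:10 >= 17:45? ✗; end 11:10 >= 11:30? ✗ → no.
Result: job30, job35.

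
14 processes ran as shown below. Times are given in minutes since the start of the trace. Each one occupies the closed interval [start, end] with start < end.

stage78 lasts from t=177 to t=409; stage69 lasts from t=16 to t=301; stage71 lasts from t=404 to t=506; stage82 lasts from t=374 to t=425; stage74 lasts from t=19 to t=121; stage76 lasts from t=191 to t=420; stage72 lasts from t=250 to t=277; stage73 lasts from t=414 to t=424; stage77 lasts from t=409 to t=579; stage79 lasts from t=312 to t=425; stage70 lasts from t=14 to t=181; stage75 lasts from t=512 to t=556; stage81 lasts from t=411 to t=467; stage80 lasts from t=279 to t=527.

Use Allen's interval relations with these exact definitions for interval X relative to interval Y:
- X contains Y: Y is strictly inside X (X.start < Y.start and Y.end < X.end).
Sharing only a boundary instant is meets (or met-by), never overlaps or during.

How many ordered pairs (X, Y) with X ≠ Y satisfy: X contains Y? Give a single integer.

Checking all 182 ordered pairs for relation 'contains'; matching pairs in alphabetical order:
(stage69, stage72): stage69 contains stage72 ✓
(stage69, stage74): stage69 contains stage74 ✓
(stage70, stage74): stage70 contains stage74 ✓
(stage71, stage73): stage71 contains stage73 ✓
(stage71, stage81): stage71 contains stage81 ✓
(stage76, stage72): stage76 contains stage72 ✓
(stage77, stage73): stage77 contains stage73 ✓
(stage77, stage75): stage77 contains stage75 ✓
(stage77, stage81): stage77 contains stage81 ✓
(stage78, stage72): stage78 contains stage72 ✓
(stage79, stage73): stage79 contains stage73 ✓
(stage80, stage71): stage80 contains stage71 ✓
(stage80, stage73): stage80 contains stage73 ✓
(stage80, stage79): stage80 contains stage79 ✓
(stage80, stage81): stage80 contains stage81 ✓
(stage80, stage82): stage80 contains stage82 ✓
(stage81, stage73): stage81 contains stage73 ✓
(stage82, stage73): stage82 contains stage73 ✓
Count: 18.

18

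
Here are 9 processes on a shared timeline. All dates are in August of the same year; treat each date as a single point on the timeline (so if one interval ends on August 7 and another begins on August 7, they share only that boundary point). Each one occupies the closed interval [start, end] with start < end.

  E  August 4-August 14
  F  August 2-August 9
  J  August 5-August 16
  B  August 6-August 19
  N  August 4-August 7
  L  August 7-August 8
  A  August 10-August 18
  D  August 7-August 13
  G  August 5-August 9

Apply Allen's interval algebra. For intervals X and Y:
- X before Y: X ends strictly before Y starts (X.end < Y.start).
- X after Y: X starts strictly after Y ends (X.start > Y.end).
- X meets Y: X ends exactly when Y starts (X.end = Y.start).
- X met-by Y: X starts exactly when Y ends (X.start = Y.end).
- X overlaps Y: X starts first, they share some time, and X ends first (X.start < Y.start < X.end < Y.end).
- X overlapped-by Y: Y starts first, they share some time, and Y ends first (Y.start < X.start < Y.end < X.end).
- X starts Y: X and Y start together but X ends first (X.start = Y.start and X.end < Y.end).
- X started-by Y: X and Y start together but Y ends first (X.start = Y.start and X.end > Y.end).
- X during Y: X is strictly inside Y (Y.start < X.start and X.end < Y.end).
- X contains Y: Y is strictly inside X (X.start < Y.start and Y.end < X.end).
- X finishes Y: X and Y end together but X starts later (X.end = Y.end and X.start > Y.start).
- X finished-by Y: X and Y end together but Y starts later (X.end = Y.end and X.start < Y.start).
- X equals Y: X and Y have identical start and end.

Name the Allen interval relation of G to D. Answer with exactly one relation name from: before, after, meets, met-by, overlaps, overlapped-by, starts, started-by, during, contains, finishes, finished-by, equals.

overlaps

G = [August 5, August 9]; D = [August 7, August 13].
Compare endpoints: G.start < D.start, G.start < D.end, G.end > D.start, G.end < D.end.
That pattern is 'overlaps'.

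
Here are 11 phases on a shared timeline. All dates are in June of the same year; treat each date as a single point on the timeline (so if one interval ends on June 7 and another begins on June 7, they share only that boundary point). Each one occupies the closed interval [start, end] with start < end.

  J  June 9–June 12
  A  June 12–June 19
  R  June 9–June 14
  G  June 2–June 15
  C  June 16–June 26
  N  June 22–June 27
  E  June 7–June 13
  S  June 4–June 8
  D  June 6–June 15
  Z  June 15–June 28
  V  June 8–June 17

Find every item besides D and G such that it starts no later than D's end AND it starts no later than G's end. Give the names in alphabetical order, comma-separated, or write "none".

Conditions: its start is no later than D's end (X.start <= June 15) AND its start is no later than G's end (X.start <= June 15).
A: start June 12 <= June 15? ✓; start June 12 <= June 15? ✓ → yes.
C: start June 16 <= June 15? ✗; start June 16 <= June 15? ✗ → no.
E: start June 7 <= June 15? ✓; start June 7 <= June 15? ✓ → yes.
J: start June 9 <= June 15? ✓; start June 9 <= June 15? ✓ → yes.
N: start June 22 <= June 15? ✗; start June 22 <= June 15? ✗ → no.
R: start June 9 <= June 15? ✓; start June 9 <= June 15? ✓ → yes.
S: start June 4 <= June 15? ✓; start June 4 <= June 15? ✓ → yes.
V: start June 8 <= June 15? ✓; start June 8 <= June 15? ✓ → yes.
Z: start June 15 <= June 15? ✓; start June 15 <= June 15? ✓ → yes.
Result: A, E, J, R, S, V, Z.

A, E, J, R, S, V, Z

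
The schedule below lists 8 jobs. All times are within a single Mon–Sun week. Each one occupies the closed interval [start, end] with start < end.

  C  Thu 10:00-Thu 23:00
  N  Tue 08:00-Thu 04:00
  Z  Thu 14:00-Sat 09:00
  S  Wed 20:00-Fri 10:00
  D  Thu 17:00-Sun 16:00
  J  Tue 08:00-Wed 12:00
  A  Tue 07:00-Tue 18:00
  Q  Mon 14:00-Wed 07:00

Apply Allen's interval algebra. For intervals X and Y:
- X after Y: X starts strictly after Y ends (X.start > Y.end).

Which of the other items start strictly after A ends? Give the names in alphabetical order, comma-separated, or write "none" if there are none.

Target A = [Tue 07:00, Tue 18:00].
C [Thu 10:00, Thu 23:00] → after → yes.
D [Thu 17:00, Sun 16:00] → after → yes.
J [Tue 08:00, Wed 12:00] → overlapped-by → no.
N [Tue 08:00, Thu 04:00] → overlapped-by → no.
Q [Mon 14:00, Wed 07:00] → contains → no.
S [Wed 20:00, Fri 10:00] → after → yes.
Z [Thu 14:00, Sat 09:00] → after → yes.
Result: C, D, S, Z.

C, D, S, Z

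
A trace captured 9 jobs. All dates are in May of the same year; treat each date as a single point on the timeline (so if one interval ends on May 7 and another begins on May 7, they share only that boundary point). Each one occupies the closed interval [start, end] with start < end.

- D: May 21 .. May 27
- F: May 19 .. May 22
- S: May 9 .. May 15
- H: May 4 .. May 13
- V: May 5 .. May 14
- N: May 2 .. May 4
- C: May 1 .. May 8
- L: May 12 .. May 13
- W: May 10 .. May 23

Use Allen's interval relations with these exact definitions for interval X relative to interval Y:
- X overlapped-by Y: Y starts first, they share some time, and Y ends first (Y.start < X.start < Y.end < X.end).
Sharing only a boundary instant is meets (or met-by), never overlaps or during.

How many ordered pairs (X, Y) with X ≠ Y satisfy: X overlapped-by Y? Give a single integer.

Checking all 72 ordered pairs for relation 'overlapped-by'; matching pairs in alphabetical order:
(D, F): D overlapped-by F ✓
(D, W): D overlapped-by W ✓
(H, C): H overlapped-by C ✓
(S, H): S overlapped-by H ✓
(S, V): S overlapped-by V ✓
(V, C): V overlapped-by C ✓
(V, H): V overlapped-by H ✓
(W, H): W overlapped-by H ✓
(W, S): W overlapped-by S ✓
(W, V): W overlapped-by V ✓
Count: 10.

10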